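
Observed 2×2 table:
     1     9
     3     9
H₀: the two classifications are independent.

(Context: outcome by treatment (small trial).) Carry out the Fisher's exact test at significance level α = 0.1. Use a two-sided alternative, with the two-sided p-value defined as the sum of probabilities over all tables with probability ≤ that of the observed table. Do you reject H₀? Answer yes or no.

Margins: r₁=10, r₂=12, c₁=4, c₂=18, n=22
p_obs = C(10,1)·C(12,3)/C(22,4); sum pmf over tables with pmf ≤ p_obs
p-value (two-sided) = 0.59398
At α=0.1: p ≥ α → fail to reject H₀

reject H₀: no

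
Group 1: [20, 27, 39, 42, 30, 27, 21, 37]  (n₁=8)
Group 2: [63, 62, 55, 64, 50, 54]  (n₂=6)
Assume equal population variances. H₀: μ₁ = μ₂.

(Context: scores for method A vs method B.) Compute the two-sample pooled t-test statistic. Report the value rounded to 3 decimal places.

x̄₁=30.375, s₁=8.210, n₁=8
x̄₂=58.000, s₂=5.762, n₂=6
s_p² = [7·8.210² + 5·5.762²]/12 = 53.1562
SE = √(s_p²·(1/8+1/6)) = 3.9375
t = (30.375−58.000)/3.9375 = -7.0159
df = 12

test statistic = -7.016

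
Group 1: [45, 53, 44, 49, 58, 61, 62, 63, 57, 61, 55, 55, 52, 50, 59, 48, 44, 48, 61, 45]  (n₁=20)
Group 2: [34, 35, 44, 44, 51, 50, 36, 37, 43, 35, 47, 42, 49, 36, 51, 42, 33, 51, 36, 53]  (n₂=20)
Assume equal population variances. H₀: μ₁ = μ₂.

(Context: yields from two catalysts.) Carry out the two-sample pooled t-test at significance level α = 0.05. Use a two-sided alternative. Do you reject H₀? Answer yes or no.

reject H₀: yes

x̄₁=53.500, s₁=6.565, n₁=20
x̄₂=42.450, s₂=6.817, n₂=20
s_p² = [19·6.565² + 19·6.817²]/38 = 44.7882
SE = √(s_p²·(1/20+1/20)) = 2.1163
t = (53.500−42.450)/2.1163 = 5.2213
df = 38
p-value (two-sided) = 0.00001
At α=0.05: p < α → reject H₀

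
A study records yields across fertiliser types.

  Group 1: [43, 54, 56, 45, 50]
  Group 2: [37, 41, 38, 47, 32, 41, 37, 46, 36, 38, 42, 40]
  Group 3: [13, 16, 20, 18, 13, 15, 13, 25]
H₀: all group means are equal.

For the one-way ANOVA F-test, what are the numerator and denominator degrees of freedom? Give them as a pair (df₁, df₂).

degrees of freedom = [2, 22]

k = 3 groups, N = 25 total
df = (k−1, N−k) = (3−1, 25−3) = (2, 22)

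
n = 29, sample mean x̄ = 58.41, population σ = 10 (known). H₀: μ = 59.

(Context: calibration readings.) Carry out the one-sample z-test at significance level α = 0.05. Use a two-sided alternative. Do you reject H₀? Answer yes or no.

reject H₀: no

SE = σ/√n = 10/√29 = 1.8570
z = (x̄−μ₀)/SE = (58.41−59)/1.8570 = -0.3177
p-value (two-sided) = 0.75069
At α=0.05: p ≥ α → fail to reject H₀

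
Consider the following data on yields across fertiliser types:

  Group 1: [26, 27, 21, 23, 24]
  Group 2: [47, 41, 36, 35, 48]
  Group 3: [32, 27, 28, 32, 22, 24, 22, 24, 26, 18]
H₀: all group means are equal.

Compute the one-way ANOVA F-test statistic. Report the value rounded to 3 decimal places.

Group means [24.20, 41.40, 25.50], grand mean 29.150
SSB = Σnᵢ(x̄ᵢ−x̄)² = 1006.050; SSW = ΣΣ(x−x̄ᵢ)² = 346.500
MSB = 1006.050/2 = 503.0250; MSW = 346.500/17 = 20.3824
F = MSB/MSW = 24.6794
df = (2, 17)

test statistic = 24.679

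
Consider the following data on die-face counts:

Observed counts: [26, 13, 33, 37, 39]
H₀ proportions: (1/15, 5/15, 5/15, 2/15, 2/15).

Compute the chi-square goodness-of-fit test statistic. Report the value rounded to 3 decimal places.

test statistic = 92.466

n = 148; E_i = n·p_i = [9.87, 49.33, 49.33, 19.73, 19.73]
χ² = (26−9.87)²/9.87 + (13−49.33)²/49.33 + (33−49.33)²/49.33 + (37−19.73)²/19.73 + (39−19.73)²/19.73 = 92.4662
df = 4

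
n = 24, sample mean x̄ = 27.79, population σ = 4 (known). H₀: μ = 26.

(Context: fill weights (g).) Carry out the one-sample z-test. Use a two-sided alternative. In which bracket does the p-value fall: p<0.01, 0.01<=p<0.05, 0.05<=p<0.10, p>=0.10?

p-value bracket: 0.01<=p<0.05

SE = σ/√n = 4/√24 = 0.8165
z = (x̄−μ₀)/SE = (27.79−26)/0.8165 = 2.1923
p-value (two-sided) = 0.02836
→ bracket: 0.01<=p<0.05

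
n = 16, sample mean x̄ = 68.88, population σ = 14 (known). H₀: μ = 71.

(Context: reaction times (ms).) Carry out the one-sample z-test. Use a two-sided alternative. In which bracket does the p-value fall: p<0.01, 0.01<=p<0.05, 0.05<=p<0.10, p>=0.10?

SE = σ/√n = 14/√16 = 3.5000
z = (x̄−μ₀)/SE = (68.88−71)/3.5000 = -0.6057
p-value (two-sided) = 0.54470
→ bracket: p>=0.10

p-value bracket: p>=0.10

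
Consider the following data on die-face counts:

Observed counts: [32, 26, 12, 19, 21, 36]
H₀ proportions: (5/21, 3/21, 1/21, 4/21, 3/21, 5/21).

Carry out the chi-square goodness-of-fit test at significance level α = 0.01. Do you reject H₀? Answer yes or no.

n = 146; E_i = n·p_i = [34.76, 20.86, 6.95, 27.81, 20.86, 34.76]
χ² = (32−34.76)²/34.76 + (26−20.86)²/20.86 + (12−6.95)²/6.95 + (19−27.81)²/27.81 + (21−20.86)²/20.86 + (36−34.76)²/34.76 = 7.9880
df = 5
p-value (upper-tail) = 0.15690
At α=0.01: p ≥ α → fail to reject H₀

reject H₀: no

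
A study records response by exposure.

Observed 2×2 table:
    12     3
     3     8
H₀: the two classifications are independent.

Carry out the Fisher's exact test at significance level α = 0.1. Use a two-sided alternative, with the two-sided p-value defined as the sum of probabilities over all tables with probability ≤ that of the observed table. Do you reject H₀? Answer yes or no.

reject H₀: yes

Margins: r₁=15, r₂=11, c₁=15, c₂=11, n=26
p_obs = C(15,12)·C(11,3)/C(26,15); sum pmf over tables with pmf ≤ p_obs
p-value (two-sided) = 0.01494
At α=0.1: p < α → reject H₀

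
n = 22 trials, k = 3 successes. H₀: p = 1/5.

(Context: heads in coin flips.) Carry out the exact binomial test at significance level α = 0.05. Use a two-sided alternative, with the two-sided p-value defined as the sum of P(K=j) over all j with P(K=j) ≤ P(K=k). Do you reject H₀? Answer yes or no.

Exact binomial: n=22, k=3, p₀=1/5=0.2000
P(X=j) = C(n,j)·p₀^j·(1−p₀)^(n−j); p = Σ P(X=j) over j with P(X=j) ≤ P(X=3)
p-value (two-sided) = 0.59940
At α=0.05: p ≥ α → fail to reject H₀

reject H₀: no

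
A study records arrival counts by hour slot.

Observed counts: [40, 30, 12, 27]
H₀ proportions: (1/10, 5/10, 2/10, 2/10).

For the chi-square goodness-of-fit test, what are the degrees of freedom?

df = k − 1 = 4 − 1 = 3

degrees of freedom = 3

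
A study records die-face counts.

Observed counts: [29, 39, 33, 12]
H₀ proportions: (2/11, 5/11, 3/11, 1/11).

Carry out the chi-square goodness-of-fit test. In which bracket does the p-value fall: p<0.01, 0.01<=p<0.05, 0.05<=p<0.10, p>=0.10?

p-value bracket: 0.05<=p<0.10

n = 113; E_i = n·p_i = [20.55, 51.36, 30.82, 10.27]
χ² = (29−20.55)²/20.55 + (39−51.36)²/51.36 + (33−30.82)²/30.82 + (12−10.27)²/10.27 = 6.9000
df = 3
p-value (upper-tail) = 0.07515
→ bracket: 0.05<=p<0.10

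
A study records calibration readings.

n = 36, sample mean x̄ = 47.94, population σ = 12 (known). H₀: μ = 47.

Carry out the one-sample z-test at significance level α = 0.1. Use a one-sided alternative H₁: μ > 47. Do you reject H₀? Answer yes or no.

reject H₀: no

SE = σ/√n = 12/√36 = 2.0000
z = (x̄−μ₀)/SE = (47.94−47)/2.0000 = 0.4700
p-value (one-sided, H₁ greater) = 0.31918
At α=0.1: p ≥ α → fail to reject H₀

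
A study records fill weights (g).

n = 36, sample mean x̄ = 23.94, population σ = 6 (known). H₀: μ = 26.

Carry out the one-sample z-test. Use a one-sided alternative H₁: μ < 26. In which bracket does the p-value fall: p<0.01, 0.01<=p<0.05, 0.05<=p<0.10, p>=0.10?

p-value bracket: 0.01<=p<0.05

SE = σ/√n = 6/√36 = 1.0000
z = (x̄−μ₀)/SE = (23.94−26)/1.0000 = -2.0600
p-value (one-sided, H₁ less) = 0.01970
→ bracket: 0.01<=p<0.05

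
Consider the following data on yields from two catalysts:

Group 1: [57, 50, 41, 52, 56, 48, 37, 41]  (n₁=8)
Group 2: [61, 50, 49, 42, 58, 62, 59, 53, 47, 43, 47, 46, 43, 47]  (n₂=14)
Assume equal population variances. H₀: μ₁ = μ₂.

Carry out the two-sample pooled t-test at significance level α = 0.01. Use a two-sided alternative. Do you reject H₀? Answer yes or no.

reject H₀: no

x̄₁=47.750, s₁=7.402, n₁=8
x̄₂=50.500, s₂=6.914, n₂=14
s_p² = [7·7.402² + 13·6.914²]/20 = 50.2500
SE = √(s_p²·(1/8+1/14)) = 3.1417
t = (47.750−50.500)/3.1417 = -0.8753
df = 20
p-value (two-sided) = 0.39180
At α=0.01: p ≥ α → fail to reject H₀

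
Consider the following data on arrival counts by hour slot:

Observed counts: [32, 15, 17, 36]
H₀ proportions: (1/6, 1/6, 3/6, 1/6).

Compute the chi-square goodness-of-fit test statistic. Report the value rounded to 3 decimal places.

n = 100; E_i = n·p_i = [16.67, 16.67, 50.00, 16.67]
χ² = (32−16.67)²/16.67 + (15−16.67)²/16.67 + (17−50.00)²/50.00 + (36−16.67)²/16.67 = 58.4800
df = 3

test statistic = 58.480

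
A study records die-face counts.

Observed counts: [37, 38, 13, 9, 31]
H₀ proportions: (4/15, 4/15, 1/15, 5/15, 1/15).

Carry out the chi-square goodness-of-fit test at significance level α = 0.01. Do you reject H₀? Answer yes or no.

n = 128; E_i = n·p_i = [34.13, 34.13, 8.53, 42.67, 8.53]
χ² = (37−34.13)²/34.13 + (38−34.13)²/34.13 + (13−8.53)²/8.53 + (9−42.67)²/42.67 + (31−8.53)²/8.53 = 88.7324
df = 4
p-value (upper-tail) = 0.00000
At α=0.01: p < α → reject H₀

reject H₀: yes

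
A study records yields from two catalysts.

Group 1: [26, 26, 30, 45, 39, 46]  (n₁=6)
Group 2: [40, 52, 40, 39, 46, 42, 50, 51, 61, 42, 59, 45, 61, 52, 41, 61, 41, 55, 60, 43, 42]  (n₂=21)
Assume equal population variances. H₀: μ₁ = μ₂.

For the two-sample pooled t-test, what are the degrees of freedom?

df = n₁ + n₂ − 2 = 6 + 21 − 2 = 25

degrees of freedom = 25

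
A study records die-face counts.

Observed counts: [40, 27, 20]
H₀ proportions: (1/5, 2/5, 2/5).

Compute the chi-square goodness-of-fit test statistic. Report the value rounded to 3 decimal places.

test statistic = 37.397

n = 87; E_i = n·p_i = [17.40, 34.80, 34.80]
χ² = (40−17.40)²/17.40 + (27−34.80)²/34.80 + (20−34.80)²/34.80 = 37.3966
df = 2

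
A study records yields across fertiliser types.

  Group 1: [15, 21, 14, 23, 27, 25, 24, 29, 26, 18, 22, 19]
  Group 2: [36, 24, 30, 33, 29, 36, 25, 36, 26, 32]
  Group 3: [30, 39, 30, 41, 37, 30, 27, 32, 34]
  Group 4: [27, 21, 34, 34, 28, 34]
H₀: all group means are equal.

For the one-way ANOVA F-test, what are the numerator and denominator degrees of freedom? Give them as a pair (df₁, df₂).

degrees of freedom = [3, 33]

k = 4 groups, N = 37 total
df = (k−1, N−k) = (4−1, 37−4) = (3, 33)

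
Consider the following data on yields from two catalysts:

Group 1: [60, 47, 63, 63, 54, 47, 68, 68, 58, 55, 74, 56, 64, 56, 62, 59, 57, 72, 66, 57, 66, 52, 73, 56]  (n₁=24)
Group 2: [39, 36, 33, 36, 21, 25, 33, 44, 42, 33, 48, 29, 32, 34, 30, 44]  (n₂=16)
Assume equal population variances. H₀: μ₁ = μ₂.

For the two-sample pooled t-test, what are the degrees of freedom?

df = n₁ + n₂ − 2 = 24 + 16 − 2 = 38

degrees of freedom = 38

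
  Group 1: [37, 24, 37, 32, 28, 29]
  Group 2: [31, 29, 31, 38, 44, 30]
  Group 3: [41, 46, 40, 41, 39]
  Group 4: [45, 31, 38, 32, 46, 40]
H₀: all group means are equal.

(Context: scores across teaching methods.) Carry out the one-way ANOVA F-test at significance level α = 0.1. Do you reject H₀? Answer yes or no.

reject H₀: yes

Group means [31.17, 33.83, 41.40, 38.67], grand mean 36.043
SSB = Σnᵢ(x̄ᵢ−x̄)² = 356.757; SSW = ΣΣ(x−x̄ᵢ)² = 538.200
MSB = 356.757/3 = 118.9188; MSW = 538.200/19 = 28.3263
F = MSB/MSW = 4.1982
df = (3, 19)
p-value (upper-tail) = 0.01943
At α=0.1: p < α → reject H₀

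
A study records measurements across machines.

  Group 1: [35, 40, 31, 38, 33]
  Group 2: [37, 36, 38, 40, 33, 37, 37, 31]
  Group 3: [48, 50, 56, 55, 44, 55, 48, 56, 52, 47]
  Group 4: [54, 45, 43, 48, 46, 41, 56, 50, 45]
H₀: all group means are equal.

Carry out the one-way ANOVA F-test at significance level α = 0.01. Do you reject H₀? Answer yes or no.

reject H₀: yes

Group means [35.40, 36.12, 51.10, 47.56], grand mean 43.906
SSB = Σnᵢ(x̄ᵢ−x̄)² = 1483.522; SSW = ΣΣ(x−x̄ᵢ)² = 475.197
MSB = 1483.522/3 = 494.5072; MSW = 475.197/28 = 16.9713
F = MSB/MSW = 29.1378
df = (3, 28)
p-value (upper-tail) = 0.00000
At α=0.01: p < α → reject H₀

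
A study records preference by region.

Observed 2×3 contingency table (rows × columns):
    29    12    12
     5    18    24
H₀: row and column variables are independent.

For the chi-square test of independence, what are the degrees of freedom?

degrees of freedom = 2

df = (r−1)(c−1) = (2−1)·(3−1) = 2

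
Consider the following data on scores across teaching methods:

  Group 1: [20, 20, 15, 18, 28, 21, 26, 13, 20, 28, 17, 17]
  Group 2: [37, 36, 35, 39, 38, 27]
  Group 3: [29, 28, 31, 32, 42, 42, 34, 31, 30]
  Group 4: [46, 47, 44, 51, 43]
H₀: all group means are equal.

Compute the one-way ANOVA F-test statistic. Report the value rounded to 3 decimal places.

test statistic = 41.009

Group means [20.25, 35.33, 33.22, 46.20], grand mean 30.781
SSB = Σnᵢ(x̄ᵢ−x̄)² = 2697.530; SSW = ΣΣ(x−x̄ᵢ)² = 613.939
MSB = 2697.530/3 = 899.1766; MSW = 613.939/28 = 21.9264
F = MSB/MSW = 41.0089
df = (3, 28)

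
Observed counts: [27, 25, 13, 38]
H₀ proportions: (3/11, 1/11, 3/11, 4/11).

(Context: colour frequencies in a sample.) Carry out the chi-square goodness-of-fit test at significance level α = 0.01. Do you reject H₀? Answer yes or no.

n = 103; E_i = n·p_i = [28.09, 9.36, 28.09, 37.45]
χ² = (27−28.09)²/28.09 + (25−9.36)²/9.36 + (13−28.09)²/28.09 + (38−37.45)²/37.45 = 34.2686
df = 3
p-value (upper-tail) = 0.00000
At α=0.01: p < α → reject H₀

reject H₀: yes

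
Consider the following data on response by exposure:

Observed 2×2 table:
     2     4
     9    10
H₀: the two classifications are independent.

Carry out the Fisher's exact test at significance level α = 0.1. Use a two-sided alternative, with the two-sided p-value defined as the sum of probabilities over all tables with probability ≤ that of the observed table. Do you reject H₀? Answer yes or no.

Margins: r₁=6, r₂=19, c₁=11, c₂=14, n=25
p_obs = C(6,2)·C(19,9)/C(25,11); sum pmf over tables with pmf ≤ p_obs
p-value (two-sided) = 0.66087
At α=0.1: p ≥ α → fail to reject H₀

reject H₀: no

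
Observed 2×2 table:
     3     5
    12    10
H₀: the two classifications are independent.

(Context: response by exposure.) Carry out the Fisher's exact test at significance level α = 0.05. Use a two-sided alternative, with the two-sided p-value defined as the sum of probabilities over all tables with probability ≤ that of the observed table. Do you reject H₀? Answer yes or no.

reject H₀: no

Margins: r₁=8, r₂=22, c₁=15, c₂=15, n=30
p_obs = C(8,3)·C(22,12)/C(30,15); sum pmf over tables with pmf ≤ p_obs
p-value (two-sided) = 0.68166
At α=0.05: p ≥ α → fail to reject H₀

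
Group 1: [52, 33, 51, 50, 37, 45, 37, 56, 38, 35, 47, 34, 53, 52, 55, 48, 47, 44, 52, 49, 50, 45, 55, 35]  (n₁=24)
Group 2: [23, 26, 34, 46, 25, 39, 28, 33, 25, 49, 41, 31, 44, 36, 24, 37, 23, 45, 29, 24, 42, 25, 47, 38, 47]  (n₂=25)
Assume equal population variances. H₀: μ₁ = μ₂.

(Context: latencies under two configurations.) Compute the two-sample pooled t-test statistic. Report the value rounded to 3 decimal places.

test statistic = 4.841

x̄₁=45.833, s₁=7.452, n₁=24
x̄₂=34.440, s₂=8.921, n₂=25
s_p² = [23·7.452² + 24·8.921²]/47 = 67.8190
SE = √(s_p²·(1/24+1/25)) = 2.3534
t = (45.833−34.440)/2.3534 = 4.8412
df = 47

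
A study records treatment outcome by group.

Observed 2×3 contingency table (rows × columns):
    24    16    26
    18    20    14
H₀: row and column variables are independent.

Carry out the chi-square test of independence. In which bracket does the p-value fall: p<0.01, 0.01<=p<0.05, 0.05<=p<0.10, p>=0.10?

p-value bracket: p>=0.10

Row totals [66, 52], col totals [42, 36, 40], n=118
χ² = (24−23.49)²/23.49 + (16−20.14)²/20.14 + (26−22.37)²/22.37 + (18−18.51)²/18.51 + (20−15.86)²/15.86 + (14−17.63)²/17.63 = 3.2868
df = 2
p-value (upper-tail) = 0.19332
→ bracket: p>=0.10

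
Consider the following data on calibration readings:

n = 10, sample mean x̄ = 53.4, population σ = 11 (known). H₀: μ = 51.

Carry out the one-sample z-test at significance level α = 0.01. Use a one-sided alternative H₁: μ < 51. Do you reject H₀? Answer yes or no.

reject H₀: no

SE = σ/√n = 11/√10 = 3.4785
z = (x̄−μ₀)/SE = (53.4−51)/3.4785 = 0.6900
p-value (one-sided, H₁ less) = 0.75489
At α=0.01: p ≥ α → fail to reject H₀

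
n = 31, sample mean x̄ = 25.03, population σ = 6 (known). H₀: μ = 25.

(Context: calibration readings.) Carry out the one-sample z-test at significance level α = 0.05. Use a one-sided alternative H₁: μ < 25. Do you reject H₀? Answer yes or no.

SE = σ/√n = 6/√31 = 1.0776
z = (x̄−μ₀)/SE = (25.03−25)/1.0776 = 0.0278
p-value (one-sided, H₁ less) = 0.51110
At α=0.05: p ≥ α → fail to reject H₀

reject H₀: no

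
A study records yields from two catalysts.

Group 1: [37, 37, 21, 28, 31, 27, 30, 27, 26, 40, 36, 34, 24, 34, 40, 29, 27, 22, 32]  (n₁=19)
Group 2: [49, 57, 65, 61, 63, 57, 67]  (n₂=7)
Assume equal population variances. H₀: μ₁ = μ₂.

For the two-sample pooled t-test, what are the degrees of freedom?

df = n₁ + n₂ − 2 = 19 + 7 − 2 = 24

degrees of freedom = 24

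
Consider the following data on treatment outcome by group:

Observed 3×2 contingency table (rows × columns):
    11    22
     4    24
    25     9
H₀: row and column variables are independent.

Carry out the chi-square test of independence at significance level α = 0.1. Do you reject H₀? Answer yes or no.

Row totals [33, 28, 34], col totals [40, 55], n=95
χ² = (11−13.89)²/13.89 + (22−19.11)²/19.11 + (4−11.79)²/11.79 + (24−16.21)²/16.21 + (25−14.32)²/14.32 + (9−19.68)²/19.68 = 23.7043
df = 2
p-value (upper-tail) = 0.00001
At α=0.1: p < α → reject H₀

reject H₀: yes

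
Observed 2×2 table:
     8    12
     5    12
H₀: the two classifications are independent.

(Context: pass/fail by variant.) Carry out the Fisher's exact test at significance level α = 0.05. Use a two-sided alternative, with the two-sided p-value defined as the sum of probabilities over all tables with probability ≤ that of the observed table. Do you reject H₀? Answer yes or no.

reject H₀: no

Margins: r₁=20, r₂=17, c₁=13, c₂=24, n=37
p_obs = C(20,8)·C(17,5)/C(37,13); sum pmf over tables with pmf ≤ p_obs
p-value (two-sided) = 0.73070
At α=0.05: p ≥ α → fail to reject H₀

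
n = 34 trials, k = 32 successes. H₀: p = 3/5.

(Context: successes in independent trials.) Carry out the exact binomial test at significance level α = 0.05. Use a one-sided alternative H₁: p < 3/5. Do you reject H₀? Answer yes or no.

reject H₀: no

Exact binomial: n=34, k=32, p₀=3/5=0.6000
P(X≤32) from Σ C(n,i)·p₀^i·(1−p₀)^(n−i)
p-value (one-sided, H₁ less) = 1.00000
At α=0.05: p ≥ α → fail to reject H₀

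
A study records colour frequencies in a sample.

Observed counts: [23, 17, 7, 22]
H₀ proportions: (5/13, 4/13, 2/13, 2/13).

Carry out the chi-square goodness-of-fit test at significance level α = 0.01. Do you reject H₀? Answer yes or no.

n = 69; E_i = n·p_i = [26.54, 21.23, 10.62, 10.62]
χ² = (23−26.54)²/26.54 + (17−21.23)²/21.23 + (7−10.62)²/10.62 + (22−10.62)²/10.62 = 14.7558
df = 3
p-value (upper-tail) = 0.00204
At α=0.01: p < α → reject H₀

reject H₀: yes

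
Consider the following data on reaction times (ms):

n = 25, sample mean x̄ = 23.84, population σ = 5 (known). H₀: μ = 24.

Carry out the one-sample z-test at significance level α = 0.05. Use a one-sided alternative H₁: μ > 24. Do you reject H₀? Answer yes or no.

SE = σ/√n = 5/√25 = 1.0000
z = (x̄−μ₀)/SE = (23.84−24)/1.0000 = -0.1600
p-value (one-sided, H₁ greater) = 0.56356
At α=0.05: p ≥ α → fail to reject H₀

reject H₀: no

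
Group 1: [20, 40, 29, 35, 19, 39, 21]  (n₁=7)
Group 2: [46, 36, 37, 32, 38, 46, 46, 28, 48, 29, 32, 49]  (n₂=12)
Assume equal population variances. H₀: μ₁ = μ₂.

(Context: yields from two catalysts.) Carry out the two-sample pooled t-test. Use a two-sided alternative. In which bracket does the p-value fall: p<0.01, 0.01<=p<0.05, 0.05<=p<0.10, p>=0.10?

x̄₁=29.000, s₁=9.147, n₁=7
x̄₂=38.917, s₂=7.751, n₂=12
s_p² = [6·9.147² + 11·7.751²]/17 = 68.4069
SE = √(s_p²·(1/7+1/12)) = 3.9336
t = (29.000−38.917)/3.9336 = -2.5210
df = 17
p-value (two-sided) = 0.02198
→ bracket: 0.01<=p<0.05

p-value bracket: 0.01<=p<0.05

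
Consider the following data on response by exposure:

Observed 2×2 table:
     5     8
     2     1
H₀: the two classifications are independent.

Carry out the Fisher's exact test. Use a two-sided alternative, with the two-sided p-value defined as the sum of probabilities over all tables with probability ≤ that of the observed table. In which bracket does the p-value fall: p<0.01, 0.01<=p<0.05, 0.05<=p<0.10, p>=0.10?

p-value bracket: p>=0.10

Margins: r₁=13, r₂=3, c₁=7, c₂=9, n=16
p_obs = C(13,5)·C(3,2)/C(16,7); sum pmf over tables with pmf ≤ p_obs
p-value (two-sided) = 0.55000
→ bracket: p>=0.10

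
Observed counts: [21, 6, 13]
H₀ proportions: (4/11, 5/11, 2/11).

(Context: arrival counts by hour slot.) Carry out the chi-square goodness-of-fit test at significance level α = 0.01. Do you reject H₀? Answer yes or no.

n = 40; E_i = n·p_i = [14.55, 18.18, 7.27]
χ² = (21−14.55)²/14.55 + (6−18.18)²/18.18 + (13−7.27)²/7.27 = 15.5362
df = 2
p-value (upper-tail) = 0.00042
At α=0.01: p < α → reject H₀

reject H₀: yes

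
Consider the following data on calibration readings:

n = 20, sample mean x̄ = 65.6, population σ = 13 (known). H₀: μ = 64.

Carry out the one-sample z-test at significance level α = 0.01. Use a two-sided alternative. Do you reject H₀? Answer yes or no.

SE = σ/√n = 13/√20 = 2.9069
z = (x̄−μ₀)/SE = (65.6−64)/2.9069 = 0.5504
p-value (two-sided) = 0.58203
At α=0.01: p ≥ α → fail to reject H₀

reject H₀: no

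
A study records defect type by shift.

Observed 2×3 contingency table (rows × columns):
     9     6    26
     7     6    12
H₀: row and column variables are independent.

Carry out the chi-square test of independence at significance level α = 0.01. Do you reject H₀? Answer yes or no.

Row totals [41, 25], col totals [16, 12, 38], n=66
χ² = (9−9.94)²/9.94 + (6−7.45)²/7.45 + (26−23.61)²/23.61 + (7−6.06)²/6.06 + (6−4.55)²/4.55 + (12−14.39)²/14.39 = 1.6246
df = 2
p-value (upper-tail) = 0.44384
At α=0.01: p ≥ α → fail to reject H₀

reject H₀: no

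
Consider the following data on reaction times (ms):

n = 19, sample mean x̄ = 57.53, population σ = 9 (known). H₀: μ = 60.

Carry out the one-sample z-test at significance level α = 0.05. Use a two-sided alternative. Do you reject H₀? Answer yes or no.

reject H₀: no

SE = σ/√n = 9/√19 = 2.0647
z = (x̄−μ₀)/SE = (57.53−60)/2.0647 = -1.1963
p-value (two-sided) = 0.23159
At α=0.05: p ≥ α → fail to reject H₀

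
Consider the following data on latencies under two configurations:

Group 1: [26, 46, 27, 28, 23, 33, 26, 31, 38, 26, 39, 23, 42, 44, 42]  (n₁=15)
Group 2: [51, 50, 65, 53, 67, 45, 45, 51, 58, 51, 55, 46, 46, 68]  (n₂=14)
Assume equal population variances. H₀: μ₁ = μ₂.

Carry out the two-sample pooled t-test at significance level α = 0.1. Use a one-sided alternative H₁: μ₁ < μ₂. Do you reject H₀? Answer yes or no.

x̄₁=32.933, s₁=8.128, n₁=15
x̄₂=53.643, s₂=8.015, n₂=14
s_p² = [14·8.128² + 13·8.015²]/27 = 65.1907
SE = √(s_p²·(1/15+1/14)) = 3.0004
t = (32.933−53.643)/3.0004 = -6.9022
df = 27
p-value (one-sided, H₁ less) = 0.00000
At α=0.1: p < α → reject H₀

reject H₀: yes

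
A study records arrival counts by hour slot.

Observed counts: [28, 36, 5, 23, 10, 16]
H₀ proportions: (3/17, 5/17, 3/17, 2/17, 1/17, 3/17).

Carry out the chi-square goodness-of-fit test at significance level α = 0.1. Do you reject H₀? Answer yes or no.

reject H₀: yes

n = 118; E_i = n·p_i = [20.82, 34.71, 20.82, 13.88, 6.94, 20.82]
χ² = (28−20.82)²/20.82 + (36−34.71)²/34.71 + (5−20.82)²/20.82 + (23−13.88)²/13.88 + (10−6.94)²/6.94 + (16−20.82)²/20.82 = 22.9992
df = 5
p-value (upper-tail) = 0.00034
At α=0.1: p < α → reject H₀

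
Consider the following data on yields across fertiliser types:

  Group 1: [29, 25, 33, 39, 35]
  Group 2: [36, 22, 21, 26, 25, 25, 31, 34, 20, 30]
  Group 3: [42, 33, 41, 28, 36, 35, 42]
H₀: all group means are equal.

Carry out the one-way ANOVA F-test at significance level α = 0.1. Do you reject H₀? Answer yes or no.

Group means [32.20, 27.00, 36.71], grand mean 31.273
SSB = Σnᵢ(x̄ᵢ−x̄)² = 394.135; SSW = ΣΣ(x−x̄ᵢ)² = 558.229
MSB = 394.135/2 = 197.0675; MSW = 558.229/19 = 29.3805
F = MSB/MSW = 6.7074
df = (2, 19)
p-value (upper-tail) = 0.00625
At α=0.1: p < α → reject H₀

reject H₀: yes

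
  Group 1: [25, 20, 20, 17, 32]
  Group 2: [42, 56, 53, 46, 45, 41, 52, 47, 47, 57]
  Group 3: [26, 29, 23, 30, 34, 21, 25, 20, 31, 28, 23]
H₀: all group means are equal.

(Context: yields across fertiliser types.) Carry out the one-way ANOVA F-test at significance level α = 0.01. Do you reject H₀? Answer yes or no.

Group means [22.80, 48.60, 26.36], grand mean 34.231
SSB = Σnᵢ(x̄ᵢ−x̄)² = 3398.870; SSW = ΣΣ(x−x̄ᵢ)² = 617.745
MSB = 3398.870/2 = 1699.4350; MSW = 617.745/23 = 26.8585
F = MSB/MSW = 63.2736
df = (2, 23)
p-value (upper-tail) = 0.00000
At α=0.01: p < α → reject H₀

reject H₀: yes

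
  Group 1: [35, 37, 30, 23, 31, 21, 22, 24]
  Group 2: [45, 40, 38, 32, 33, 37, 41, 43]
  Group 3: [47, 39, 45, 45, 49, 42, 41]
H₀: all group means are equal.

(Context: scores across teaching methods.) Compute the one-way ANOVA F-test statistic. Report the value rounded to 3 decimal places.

test statistic = 20.972

Group means [27.88, 38.62, 44.00], grand mean 36.522
SSB = Σnᵢ(x̄ᵢ−x̄)² = 1024.989; SSW = ΣΣ(x−x̄ᵢ)² = 488.750
MSB = 1024.989/2 = 512.4946; MSW = 488.750/20 = 24.4375
F = MSB/MSW = 20.9716
df = (2, 20)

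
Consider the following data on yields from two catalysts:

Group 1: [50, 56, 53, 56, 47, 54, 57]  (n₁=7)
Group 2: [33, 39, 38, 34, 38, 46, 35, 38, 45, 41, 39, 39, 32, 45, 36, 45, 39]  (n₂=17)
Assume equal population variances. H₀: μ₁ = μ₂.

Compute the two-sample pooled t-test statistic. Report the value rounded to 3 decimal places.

x̄₁=53.286, s₁=3.638, n₁=7
x̄₂=38.941, s₂=4.322, n₂=17
s_p² = [6·3.638² + 16·4.322²]/22 = 17.1986
SE = √(s_p²·(1/7+1/17)) = 1.8624
t = (53.286−38.941)/1.8624 = 7.7021
df = 22

test statistic = 7.702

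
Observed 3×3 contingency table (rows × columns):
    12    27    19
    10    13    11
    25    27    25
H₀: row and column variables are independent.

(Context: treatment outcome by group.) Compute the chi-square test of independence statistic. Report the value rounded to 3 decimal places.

Row totals [58, 34, 77], col totals [47, 67, 55], n=169
χ² = (12−16.13)²/16.13 + (27−22.99)²/22.99 + (19−18.88)²/18.88 + (10−9.46)²/9.46 + (13−13.48)²/13.48 + (11−11.07)²/11.07 + (25−21.41)²/21.41 + (27−30.53)²/30.53 + (25−25.06)²/25.06 = 2.8130
df = 4

test statistic = 2.813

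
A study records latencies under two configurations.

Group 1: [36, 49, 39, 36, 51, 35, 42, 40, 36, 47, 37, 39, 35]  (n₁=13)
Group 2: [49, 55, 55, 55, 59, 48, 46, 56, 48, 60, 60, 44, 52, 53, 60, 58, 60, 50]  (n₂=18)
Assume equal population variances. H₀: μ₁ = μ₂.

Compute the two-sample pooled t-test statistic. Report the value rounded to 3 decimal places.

test statistic = -6.968

x̄₁=40.154, s₁=5.505, n₁=13
x̄₂=53.778, s₂=5.275, n₂=18
s_p² = [12·5.505² + 17·5.275²]/29 = 28.8553
SE = √(s_p²·(1/13+1/18)) = 1.9552
t = (40.154−53.778)/1.9552 = -6.9681
df = 29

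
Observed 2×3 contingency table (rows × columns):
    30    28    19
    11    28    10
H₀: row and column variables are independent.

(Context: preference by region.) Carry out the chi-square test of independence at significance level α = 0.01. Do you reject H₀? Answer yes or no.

reject H₀: no

Row totals [77, 49], col totals [41, 56, 29], n=126
χ² = (30−25.06)²/25.06 + (28−34.22)²/34.22 + (19−17.72)²/17.72 + (11−15.94)²/15.94 + (28−21.78)²/21.78 + (10−11.28)²/11.28 = 5.6550
df = 2
p-value (upper-tail) = 0.05916
At α=0.01: p ≥ α → fail to reject H₀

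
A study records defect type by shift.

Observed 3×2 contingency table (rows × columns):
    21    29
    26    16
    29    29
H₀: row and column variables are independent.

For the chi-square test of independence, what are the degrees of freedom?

df = (r−1)(c−1) = (3−1)·(2−1) = 2

degrees of freedom = 2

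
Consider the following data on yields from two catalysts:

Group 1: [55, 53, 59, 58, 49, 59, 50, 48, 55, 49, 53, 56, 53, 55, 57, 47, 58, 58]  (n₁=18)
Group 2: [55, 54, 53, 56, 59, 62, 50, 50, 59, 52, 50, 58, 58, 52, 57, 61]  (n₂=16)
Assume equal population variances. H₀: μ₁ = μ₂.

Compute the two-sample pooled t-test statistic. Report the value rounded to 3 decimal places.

x̄₁=54.000, s₁=3.970, n₁=18
x̄₂=55.375, s₂=3.964, n₂=16
s_p² = [17·3.970² + 15·3.964²]/32 = 15.7422
SE = √(s_p²·(1/18+1/16)) = 1.3633
t = (54.000−55.375)/1.3633 = -1.0086
df = 32

test statistic = -1.009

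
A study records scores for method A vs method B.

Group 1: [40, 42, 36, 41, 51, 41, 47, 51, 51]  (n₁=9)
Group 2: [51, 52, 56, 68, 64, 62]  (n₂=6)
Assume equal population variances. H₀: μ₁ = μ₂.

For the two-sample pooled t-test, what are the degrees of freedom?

degrees of freedom = 13

df = n₁ + n₂ − 2 = 9 + 6 − 2 = 13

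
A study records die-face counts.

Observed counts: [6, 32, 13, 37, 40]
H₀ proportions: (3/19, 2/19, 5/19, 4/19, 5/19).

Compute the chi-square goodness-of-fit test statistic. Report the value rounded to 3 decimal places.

n = 128; E_i = n·p_i = [20.21, 13.47, 33.68, 26.95, 33.68]
χ² = (6−20.21)²/20.21 + (32−13.47)²/13.47 + (13−33.68)²/33.68 + (37−26.95)²/26.95 + (40−33.68)²/33.68 = 53.1012
df = 4

test statistic = 53.101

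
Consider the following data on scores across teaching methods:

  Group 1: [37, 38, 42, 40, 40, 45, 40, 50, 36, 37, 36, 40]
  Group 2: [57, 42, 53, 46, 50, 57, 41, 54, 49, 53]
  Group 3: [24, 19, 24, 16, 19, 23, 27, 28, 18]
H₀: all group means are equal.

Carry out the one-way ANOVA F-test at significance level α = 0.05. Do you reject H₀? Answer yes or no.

Group means [40.08, 50.20, 22.00], grand mean 38.097
SSB = Σnᵢ(x̄ᵢ−x̄)² = 3844.193; SSW = ΣΣ(x−x̄ᵢ)² = 616.517
MSB = 3844.193/2 = 1922.0965; MSW = 616.517/28 = 22.0185
F = MSB/MSW = 87.2948
df = (2, 28)
p-value (upper-tail) = 0.00000
At α=0.05: p < α → reject H₀

reject H₀: yes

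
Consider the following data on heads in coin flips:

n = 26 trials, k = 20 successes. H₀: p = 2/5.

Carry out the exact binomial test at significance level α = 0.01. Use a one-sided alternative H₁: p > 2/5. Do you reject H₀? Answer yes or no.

Exact binomial: n=26, k=20, p₀=2/5=0.4000
P(X≥20) from Σ C(n,i)·p₀^i·(1−p₀)^(n−i)
p-value (one-sided, H₁ greater) = 0.00014
At α=0.01: p < α → reject H₀

reject H₀: yes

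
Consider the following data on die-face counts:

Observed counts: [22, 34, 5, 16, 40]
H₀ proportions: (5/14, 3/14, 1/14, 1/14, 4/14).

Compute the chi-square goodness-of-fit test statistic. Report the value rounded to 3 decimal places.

n = 117; E_i = n·p_i = [41.79, 25.07, 8.36, 8.36, 33.43]
χ² = (22−41.79)²/41.79 + (34−25.07)²/25.07 + (5−8.36)²/8.36 + (16−8.36)²/8.36 + (40−33.43)²/33.43 = 22.1783
df = 4

test statistic = 22.178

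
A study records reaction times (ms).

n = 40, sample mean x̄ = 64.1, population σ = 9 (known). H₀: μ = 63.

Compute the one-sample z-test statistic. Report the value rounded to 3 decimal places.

SE = σ/√n = 9/√40 = 1.4230
z = (x̄−μ₀)/SE = (64.1−63)/1.4230 = 0.7730

test statistic = 0.773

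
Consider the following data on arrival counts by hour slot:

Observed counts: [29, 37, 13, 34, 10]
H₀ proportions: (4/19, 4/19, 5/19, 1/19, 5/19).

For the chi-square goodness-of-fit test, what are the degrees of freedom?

df = k − 1 = 5 − 1 = 4

degrees of freedom = 4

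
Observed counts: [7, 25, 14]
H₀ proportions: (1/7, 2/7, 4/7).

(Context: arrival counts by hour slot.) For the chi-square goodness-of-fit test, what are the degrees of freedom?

degrees of freedom = 2

df = k − 1 = 3 − 1 = 2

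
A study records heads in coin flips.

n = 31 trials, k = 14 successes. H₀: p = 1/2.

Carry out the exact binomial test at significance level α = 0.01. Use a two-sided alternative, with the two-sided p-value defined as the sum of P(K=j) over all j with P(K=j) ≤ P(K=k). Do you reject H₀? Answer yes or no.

Exact binomial: n=31, k=14, p₀=1/2=0.5000
P(X=j) = C(n,j)·p₀^j·(1−p₀)^(n−j); p = Σ P(X=j) over j with P(X=j) ≤ P(X=14)
p-value (two-sided) = 0.72010
At α=0.01: p ≥ α → fail to reject H₀

reject H₀: no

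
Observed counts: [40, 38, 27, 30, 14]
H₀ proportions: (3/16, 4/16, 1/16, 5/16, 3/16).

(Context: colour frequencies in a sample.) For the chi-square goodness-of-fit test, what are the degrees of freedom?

degrees of freedom = 4

df = k − 1 = 5 − 1 = 4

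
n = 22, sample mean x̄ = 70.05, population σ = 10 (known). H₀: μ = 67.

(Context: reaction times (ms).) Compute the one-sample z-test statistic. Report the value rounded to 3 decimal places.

test statistic = 1.431

SE = σ/√n = 10/√22 = 2.1320
z = (x̄−μ₀)/SE = (70.05−67)/2.1320 = 1.4306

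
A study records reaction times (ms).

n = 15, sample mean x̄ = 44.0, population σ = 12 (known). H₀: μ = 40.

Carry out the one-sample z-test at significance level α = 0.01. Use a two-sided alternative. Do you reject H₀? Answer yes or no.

SE = σ/√n = 12/√15 = 3.0984
z = (x̄−μ₀)/SE = (44.0−40)/3.0984 = 1.2910
p-value (two-sided) = 0.19671
At α=0.01: p ≥ α → fail to reject H₀

reject H₀: no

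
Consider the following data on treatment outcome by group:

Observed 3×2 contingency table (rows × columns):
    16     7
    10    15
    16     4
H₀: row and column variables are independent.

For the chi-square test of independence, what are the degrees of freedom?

df = (r−1)(c−1) = (3−1)·(2−1) = 2

degrees of freedom = 2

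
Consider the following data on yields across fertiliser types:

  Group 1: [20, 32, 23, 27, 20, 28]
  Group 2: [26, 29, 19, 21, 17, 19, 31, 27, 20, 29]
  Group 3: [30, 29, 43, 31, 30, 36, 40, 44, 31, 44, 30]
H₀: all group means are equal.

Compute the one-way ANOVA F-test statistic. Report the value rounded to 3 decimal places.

test statistic = 12.831

Group means [25.00, 23.80, 35.27], grand mean 28.741
SSB = Σnᵢ(x̄ᵢ−x̄)² = 797.403; SSW = ΣΣ(x−x̄ᵢ)² = 745.782
MSB = 797.403/2 = 398.7017; MSW = 745.782/24 = 31.0742
F = MSB/MSW = 12.8306
df = (2, 24)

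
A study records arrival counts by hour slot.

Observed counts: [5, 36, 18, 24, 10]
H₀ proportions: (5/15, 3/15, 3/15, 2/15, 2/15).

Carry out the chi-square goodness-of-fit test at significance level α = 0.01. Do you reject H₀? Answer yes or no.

n = 93; E_i = n·p_i = [31.00, 18.60, 18.60, 12.40, 12.40]
χ² = (5−31.00)²/31.00 + (36−18.60)²/18.60 + (18−18.60)²/18.60 + (24−12.40)²/12.40 + (10−12.40)²/12.40 = 49.4194
df = 4
p-value (upper-tail) = 0.00000
At α=0.01: p < α → reject H₀

reject H₀: yes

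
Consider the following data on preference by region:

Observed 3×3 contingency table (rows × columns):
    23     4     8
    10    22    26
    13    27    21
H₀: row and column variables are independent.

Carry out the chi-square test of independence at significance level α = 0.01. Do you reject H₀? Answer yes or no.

reject H₀: yes

Row totals [35, 58, 61], col totals [46, 53, 55], n=154
χ² = (23−10.45)²/10.45 + (4−12.05)²/12.05 + (8−12.50)²/12.50 + (10−17.32)²/17.32 + (22−19.96)²/19.96 + (26−20.71)²/20.71 + (13−18.22)²/18.22 + (27−20.99)²/20.99 + (21−21.79)²/21.79 = 29.9449
df = 4
p-value (upper-tail) = 0.00001
At α=0.01: p < α → reject H₀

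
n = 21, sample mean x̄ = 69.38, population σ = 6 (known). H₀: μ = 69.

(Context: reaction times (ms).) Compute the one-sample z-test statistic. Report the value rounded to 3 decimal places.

SE = σ/√n = 6/√21 = 1.3093
z = (x̄−μ₀)/SE = (69.38−69)/1.3093 = 0.2902

test statistic = 0.290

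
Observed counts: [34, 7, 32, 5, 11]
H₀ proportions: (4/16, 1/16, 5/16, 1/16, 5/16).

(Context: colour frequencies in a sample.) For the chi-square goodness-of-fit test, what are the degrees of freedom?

degrees of freedom = 4

df = k − 1 = 5 − 1 = 4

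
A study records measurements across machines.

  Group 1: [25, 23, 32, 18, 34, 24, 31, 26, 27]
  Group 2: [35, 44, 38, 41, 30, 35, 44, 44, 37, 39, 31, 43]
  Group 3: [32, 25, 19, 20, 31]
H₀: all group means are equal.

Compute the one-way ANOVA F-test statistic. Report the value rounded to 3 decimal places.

Group means [26.67, 38.42, 25.40], grand mean 31.846
SSB = Σnᵢ(x̄ᵢ−x̄)² = 967.268; SSW = ΣΣ(x−x̄ᵢ)² = 618.117
MSB = 967.268/2 = 483.6340; MSW = 618.117/23 = 26.8746
F = MSB/MSW = 17.9959
df = (2, 23)

test statistic = 17.996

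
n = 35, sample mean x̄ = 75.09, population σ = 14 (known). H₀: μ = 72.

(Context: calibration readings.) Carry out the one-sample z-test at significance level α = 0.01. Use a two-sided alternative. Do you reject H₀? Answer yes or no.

SE = σ/√n = 14/√35 = 2.3664
z = (x̄−μ₀)/SE = (75.09−72)/2.3664 = 1.3058
p-value (two-sided) = 0.19163
At α=0.01: p ≥ α → fail to reject H₀

reject H₀: no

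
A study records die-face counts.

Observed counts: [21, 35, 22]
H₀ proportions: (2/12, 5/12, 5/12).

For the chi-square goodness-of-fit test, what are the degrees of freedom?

df = k − 1 = 3 − 1 = 2

degrees of freedom = 2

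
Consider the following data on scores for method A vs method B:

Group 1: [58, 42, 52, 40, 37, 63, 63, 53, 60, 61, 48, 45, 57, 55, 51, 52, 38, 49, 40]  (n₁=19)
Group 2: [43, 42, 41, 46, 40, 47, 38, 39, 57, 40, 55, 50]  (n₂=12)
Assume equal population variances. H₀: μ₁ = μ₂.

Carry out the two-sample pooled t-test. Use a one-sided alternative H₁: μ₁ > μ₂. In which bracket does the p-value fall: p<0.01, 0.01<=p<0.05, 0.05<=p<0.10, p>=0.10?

x̄₁=50.737, s₁=8.536, n₁=19
x̄₂=44.833, s₂=6.308, n₂=12
s_p² = [18·8.536² + 11·6.308²]/29 = 60.3224
SE = √(s_p²·(1/19+1/12)) = 2.8639
t = (50.737−44.833)/2.8639 = 2.0614
df = 29
p-value (one-sided, H₁ greater) = 0.02417
→ bracket: 0.01<=p<0.05

p-value bracket: 0.01<=p<0.05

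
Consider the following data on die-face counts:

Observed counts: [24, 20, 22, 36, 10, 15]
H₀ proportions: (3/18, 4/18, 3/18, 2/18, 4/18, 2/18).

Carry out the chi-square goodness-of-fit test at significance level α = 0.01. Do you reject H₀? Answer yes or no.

n = 127; E_i = n·p_i = [21.17, 28.22, 21.17, 14.11, 28.22, 14.11]
χ² = (24−21.17)²/21.17 + (20−28.22)²/28.22 + (22−21.17)²/21.17 + (36−14.11)²/14.11 + (10−28.22)²/28.22 + (15−14.11)²/14.11 = 48.5827
df = 5
p-value (upper-tail) = 0.00000
At α=0.01: p < α → reject H₀

reject H₀: yes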